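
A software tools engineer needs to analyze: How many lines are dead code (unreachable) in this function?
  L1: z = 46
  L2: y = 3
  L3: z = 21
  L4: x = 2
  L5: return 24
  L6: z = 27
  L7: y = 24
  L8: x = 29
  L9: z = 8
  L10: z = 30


Analyzing control flow:
  L1: reachable (before return)
  L2: reachable (before return)
  L3: reachable (before return)
  L4: reachable (before return)
  L5: reachable (return statement)
  L6: DEAD (after return at L5)
  L7: DEAD (after return at L5)
  L8: DEAD (after return at L5)
  L9: DEAD (after return at L5)
  L10: DEAD (after return at L5)
Return at L5, total lines = 10
Dead lines: L6 through L10
Count: 5

5


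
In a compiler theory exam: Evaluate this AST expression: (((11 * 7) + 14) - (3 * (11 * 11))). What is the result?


Expression: (((11 * 7) + 14) - (3 * (11 * 11)))
Evaluating step by step:
  11 * 7 = 77
  77 + 14 = 91
  11 * 11 = 121
  3 * 121 = 363
  91 - 363 = -272
Result: -272

-272


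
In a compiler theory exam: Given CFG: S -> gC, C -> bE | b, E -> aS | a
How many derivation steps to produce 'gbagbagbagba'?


Grammar: S -> gC, C -> bE | b, E -> aS | a
Deriving 'gbagbagbagba':
Step 1: S -> gC => gC
Step 2: C -> bE => gbE
Step 3: E -> aS => gbaS
Step 4: S -> gC => gbagC
Step 5: C -> bE => gbagbE
Step 6: E -> aS => gbagbaS
Step 7: S -> gC => gbagbagC
Step 8: C -> bE => gbagbagbE
Step 9: E -> aS => gbagbagbaS
Step 10: S -> gC => gbagbagbagC
Step 11: C -> bE => gbagbagbagbE
Step 12: E -> a => gbagbagbagba
Total derivation steps: 12

12


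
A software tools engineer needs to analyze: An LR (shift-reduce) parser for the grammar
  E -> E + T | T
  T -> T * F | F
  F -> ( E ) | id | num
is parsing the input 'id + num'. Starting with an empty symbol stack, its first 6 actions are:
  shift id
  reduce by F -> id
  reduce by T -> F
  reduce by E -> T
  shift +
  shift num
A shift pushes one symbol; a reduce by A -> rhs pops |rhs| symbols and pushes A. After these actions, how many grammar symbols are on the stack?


Tracking the symbol stack through each action:
  Action 1: shift 'id' : push -> stack = [id] (size 1)
  Action 2: reduce by F -> id : pop 1, push F -> stack = [F] (size 1)
  Action 3: reduce by T -> F : pop 1, push T -> stack = [T] (size 1)
  Action 4: reduce by E -> T : pop 1, push E -> stack = [E] (size 1)
  Action 5: shift '+' : push -> stack = [E, +] (size 2)
  Action 6: shift 'num' : push -> stack = [E, +, num] (size 3)
Final stack size: 3

3


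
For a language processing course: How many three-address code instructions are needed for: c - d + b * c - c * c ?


Expression: c - d + b * c - c * c
Generating three-address code (respecting * over +/- precedence):
  Instruction 1: t1 = b * c
  Instruction 2: t2 = c * c
  Instruction 3: t3 = c - d
  Instruction 4: t4 = t3 + t1
  Instruction 5: t5 = t4 - t2
Total instructions: 5

5


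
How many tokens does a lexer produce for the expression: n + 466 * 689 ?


Scanning 'n + 466 * 689'
Token 1: 'n' -> identifier
Token 2: '+' -> operator
Token 3: '466' -> integer_literal
Token 4: '*' -> operator
Token 5: '689' -> integer_literal
Total tokens: 5

5


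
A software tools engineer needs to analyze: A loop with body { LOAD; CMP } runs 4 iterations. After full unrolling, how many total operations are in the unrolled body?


Loop body operations: LOAD, CMP (2 ops per iteration)
Unrolling 4 iterations:
  Iteration 1: LOAD, CMP (2 ops)
  Iteration 2: LOAD, CMP (2 ops)
  Iteration 3: LOAD, CMP (2 ops)
  Iteration 4: LOAD, CMP (2 ops)
Total: 4 iterations * 2 ops/iter = 8 operations

8


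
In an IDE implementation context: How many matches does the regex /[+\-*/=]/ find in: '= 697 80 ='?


Pattern: /[+\-*/=]/ (operators)
Input: '= 697 80 ='
Scanning for matches:
  Match 1: '='
  Match 2: '='
Total matches: 2

2


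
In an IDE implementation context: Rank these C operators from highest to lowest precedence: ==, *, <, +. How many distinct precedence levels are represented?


Looking up precedence for each operator:
  == -> precedence 3
  * -> precedence 6
  < -> precedence 4
  + -> precedence 5
Sorted highest to lowest: *, +, <, ==
Distinct precedence values: [6, 5, 4, 3]
Number of distinct levels: 4

4


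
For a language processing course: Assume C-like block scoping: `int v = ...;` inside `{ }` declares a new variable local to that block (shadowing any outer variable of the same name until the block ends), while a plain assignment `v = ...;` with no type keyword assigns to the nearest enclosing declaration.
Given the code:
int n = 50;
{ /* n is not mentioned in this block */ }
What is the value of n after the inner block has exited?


Analyzing scoping rules:
Outer scope: declares n = 50
Inner block: n is neither redeclared nor assigned -> unchanged
After the block -> 50
Result: 50

50


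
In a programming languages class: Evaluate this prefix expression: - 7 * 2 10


Parsing prefix expression: - 7 * 2 10
Step 1: Innermost operation '* 2 10'
  2 * 10 = 20
Step 2: Outer operation '- 7 [20]'
  7 - 20 = -13

-13


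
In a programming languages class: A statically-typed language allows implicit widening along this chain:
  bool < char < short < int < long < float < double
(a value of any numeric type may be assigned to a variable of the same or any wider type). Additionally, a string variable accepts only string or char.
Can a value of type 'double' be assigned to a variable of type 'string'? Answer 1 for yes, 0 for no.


Target variable type: string
Source value type: double
Rule: string accepts only {string, char}
  source 'double' in {string, char}? No
Result: 0

0


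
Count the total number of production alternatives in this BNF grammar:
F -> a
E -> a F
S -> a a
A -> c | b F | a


Counting alternatives per rule:
  F: 1 alternative(s)
  E: 1 alternative(s)
  S: 1 alternative(s)
  A: 3 alternative(s)
Sum: 1 + 1 + 1 + 3 = 6

6


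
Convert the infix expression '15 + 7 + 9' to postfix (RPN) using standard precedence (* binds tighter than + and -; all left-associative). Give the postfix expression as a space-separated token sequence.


Applying the shunting-yard algorithm:
  Operand 15 -> output
  Push '+' onto operator stack -> op-stack: [+]
  Operand 7 -> output
  See '+' (prec 1); top '+' (prec 1) >= it -> pop '+' to output
  Push '+' onto operator stack -> op-stack: [+]
  Operand 9 -> output
  End of input: pop '+' to output
Postfix result: 15 7 + 9 +

15 7 + 9 +


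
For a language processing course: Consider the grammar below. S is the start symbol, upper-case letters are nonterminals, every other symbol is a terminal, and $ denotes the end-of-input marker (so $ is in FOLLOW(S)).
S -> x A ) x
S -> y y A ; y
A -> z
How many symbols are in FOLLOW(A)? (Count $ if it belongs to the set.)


S is the start symbol and does not occur in any rule body, so FOLLOW(S) = {$}.
Examining every occurrence of A in a rule body:
  S -> x A ) x : A is followed by terminal ')' -> add ')'
  S -> y y A ; y : A is followed by terminal ';' -> add ';'
  A -> z : A does not occur in the body -> contributes nothing
FOLLOW(A) = {), ;}
Count: 2

2


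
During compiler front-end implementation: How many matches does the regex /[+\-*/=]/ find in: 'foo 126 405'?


Pattern: /[+\-*/=]/ (operators)
Input: 'foo 126 405'
Scanning for matches:
Total matches: 0

0


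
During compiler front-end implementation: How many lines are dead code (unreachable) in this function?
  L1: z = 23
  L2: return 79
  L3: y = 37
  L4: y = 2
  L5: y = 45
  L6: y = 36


Analyzing control flow:
  L1: reachable (before return)
  L2: reachable (return statement)
  L3: DEAD (after return at L2)
  L4: DEAD (after return at L2)
  L5: DEAD (after return at L2)
  L6: DEAD (after return at L2)
Return at L2, total lines = 6
Dead lines: L3 through L6
Count: 4

4


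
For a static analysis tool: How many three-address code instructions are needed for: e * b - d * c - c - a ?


Expression: e * b - d * c - c - a
Generating three-address code (respecting * over +/- precedence):
  Instruction 1: t1 = e * b
  Instruction 2: t2 = d * c
  Instruction 3: t3 = t1 - t2
  Instruction 4: t4 = t3 - c
  Instruction 5: t5 = t4 - a
Total instructions: 5

5


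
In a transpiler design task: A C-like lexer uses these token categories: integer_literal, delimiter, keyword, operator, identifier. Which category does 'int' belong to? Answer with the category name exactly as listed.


Token: 'int'
Checking categories:
  identifier: no
  integer_literal: no
  operator: no
  keyword: YES
  delimiter: no
Category: keyword

keyword


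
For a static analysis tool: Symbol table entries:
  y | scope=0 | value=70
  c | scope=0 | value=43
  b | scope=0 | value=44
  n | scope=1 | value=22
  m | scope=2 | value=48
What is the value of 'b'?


Searching symbol table for 'b':
  y | scope=0 | value=70
  c | scope=0 | value=43
  b | scope=0 | value=44 <- MATCH
  n | scope=1 | value=22
  m | scope=2 | value=48
Found 'b' at scope 0 with value 44

44


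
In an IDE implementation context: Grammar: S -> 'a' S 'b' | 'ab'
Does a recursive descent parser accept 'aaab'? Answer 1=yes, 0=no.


Grammar accepts strings of the form a^n b^n (n >= 1)
Word: 'aaab'
Counting: 3 a's and 1 b's
Check: 3 == 1? No
Mismatch: a-count != b-count
Rejected

0


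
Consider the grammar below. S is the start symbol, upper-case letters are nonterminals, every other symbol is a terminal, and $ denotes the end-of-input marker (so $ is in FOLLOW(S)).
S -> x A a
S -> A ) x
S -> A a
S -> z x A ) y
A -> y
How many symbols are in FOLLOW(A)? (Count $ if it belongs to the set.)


S is the start symbol and does not occur in any rule body, so FOLLOW(S) = {$}.
Examining every occurrence of A in a rule body:
  S -> x A a : A is followed by terminal 'a' -> add 'a'
  S -> A ) x : A is followed by terminal ')' -> add ')'
  S -> A a : A is followed by terminal 'a' -> add 'a' (already in the set)
  S -> z x A ) y : A is followed by terminal ')' -> add ')' (already in the set)
  A -> y : A does not occur in the body -> contributes nothing
FOLLOW(A) = {), a}
Count: 2

2


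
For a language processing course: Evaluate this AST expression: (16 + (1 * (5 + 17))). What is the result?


Expression: (16 + (1 * (5 + 17)))
Evaluating step by step:
  5 + 17 = 22
  1 * 22 = 22
  16 + 22 = 38
Result: 38

38


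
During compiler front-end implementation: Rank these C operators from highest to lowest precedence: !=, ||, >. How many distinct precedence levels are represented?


Looking up precedence for each operator:
  != -> precedence 3
  || -> precedence 1
  > -> precedence 4
Sorted highest to lowest: >, !=, ||
Distinct precedence values: [4, 3, 1]
Number of distinct levels: 3

3


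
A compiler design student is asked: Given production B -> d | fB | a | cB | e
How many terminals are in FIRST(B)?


Production: B -> d | fB | a | cB | e
Examining each alternative for leading terminals:
  B -> d : first terminal = 'd'
  B -> fB : first terminal = 'f'
  B -> a : first terminal = 'a'
  B -> cB : first terminal = 'c'
  B -> e : first terminal = 'e'
FIRST(B) = {a, c, d, e, f}
Count: 5

5


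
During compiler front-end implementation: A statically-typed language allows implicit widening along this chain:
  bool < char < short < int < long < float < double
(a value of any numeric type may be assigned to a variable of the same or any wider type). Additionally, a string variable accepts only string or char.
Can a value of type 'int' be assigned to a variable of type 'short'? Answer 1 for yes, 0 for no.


Target variable type: short
Source value type: int
Numeric ranks: int=3, short=2
Widening allowed iff rank(source) <= rank(target): 3 <= 2? No
Result: 0

0


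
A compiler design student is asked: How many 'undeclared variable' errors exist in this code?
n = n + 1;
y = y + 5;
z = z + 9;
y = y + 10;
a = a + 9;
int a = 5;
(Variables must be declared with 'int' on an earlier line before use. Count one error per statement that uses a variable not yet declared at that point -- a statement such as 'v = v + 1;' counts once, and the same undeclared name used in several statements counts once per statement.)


Scanning code line by line:
  Line 1: use 'n' -> ERROR (undeclared)
  Line 2: use 'y' -> ERROR (undeclared)
  Line 3: use 'z' -> ERROR (undeclared)
  Line 4: use 'y' -> ERROR (undeclared)
  Line 5: use 'a' -> ERROR (undeclared)
  Line 6: declare 'a' -> declared = ['a']
Total undeclared variable errors: 5

5


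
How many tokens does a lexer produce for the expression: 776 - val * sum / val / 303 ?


Scanning '776 - val * sum / val / 303'
Token 1: '776' -> integer_literal
Token 2: '-' -> operator
Token 3: 'val' -> identifier
Token 4: '*' -> operator
Token 5: 'sum' -> identifier
Token 6: '/' -> operator
Token 7: 'val' -> identifier
Token 8: '/' -> operator
Token 9: '303' -> integer_literal
Total tokens: 9

9


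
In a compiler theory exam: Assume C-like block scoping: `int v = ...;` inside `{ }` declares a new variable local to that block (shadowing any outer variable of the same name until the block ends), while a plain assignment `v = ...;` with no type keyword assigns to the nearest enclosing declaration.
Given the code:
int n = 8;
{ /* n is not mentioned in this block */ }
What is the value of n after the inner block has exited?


Analyzing scoping rules:
Outer scope: declares n = 8
Inner block: n is neither redeclared nor assigned -> unchanged
After the block -> 8
Result: 8

8


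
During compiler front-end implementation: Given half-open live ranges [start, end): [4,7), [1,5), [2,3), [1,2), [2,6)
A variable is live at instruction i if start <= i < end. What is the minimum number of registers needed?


Live ranges:
  Var0: [4, 7)
  Var1: [1, 5)
  Var2: [2, 3)
  Var3: [1, 2)
  Var4: [2, 6)
Sweep-line events (position, delta, active):
  pos=1 start -> active=1
  pos=1 start -> active=2
  pos=2 end -> active=1
  pos=2 start -> active=2
  pos=2 start -> active=3
  pos=3 end -> active=2
  pos=4 start -> active=3
  pos=5 end -> active=2
  pos=6 end -> active=1
  pos=7 end -> active=0
Maximum simultaneous active: 3
Minimum registers needed: 3

3


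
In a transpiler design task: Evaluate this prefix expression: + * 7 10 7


Parsing prefix expression: + * 7 10 7
Step 1: Innermost operation '* 7 10'
  7 * 10 = 70
Step 2: Outer operation '+ [70] 7'
  70 + 7 = 77

77


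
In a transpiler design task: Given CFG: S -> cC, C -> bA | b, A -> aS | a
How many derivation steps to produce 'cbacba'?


Grammar: S -> cC, C -> bA | b, A -> aS | a
Deriving 'cbacba':
Step 1: S -> cC => cC
Step 2: C -> bA => cbA
Step 3: A -> aS => cbaS
Step 4: S -> cC => cbacC
Step 5: C -> bA => cbacbA
Step 6: A -> a => cbacba
Total derivation steps: 6

6


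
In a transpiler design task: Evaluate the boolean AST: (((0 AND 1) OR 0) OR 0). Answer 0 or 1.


Step 1: Evaluate inner node
  0 AND 1 = 0
Step 2: Evaluate next node
  0 OR 0 = 0
Step 3: Evaluate root node
  0 OR 0 = 0

0


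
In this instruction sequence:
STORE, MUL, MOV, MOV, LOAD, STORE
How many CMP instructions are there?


Scanning instruction sequence for CMP:
  Position 1: STORE
  Position 2: MUL
  Position 3: MOV
  Position 4: MOV
  Position 5: LOAD
  Position 6: STORE
Matches at positions: []
Total CMP count: 0

0


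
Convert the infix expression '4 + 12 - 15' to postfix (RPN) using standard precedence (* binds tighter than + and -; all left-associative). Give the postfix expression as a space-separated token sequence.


Applying the shunting-yard algorithm:
  Operand 4 -> output
  Push '+' onto operator stack -> op-stack: [+]
  Operand 12 -> output
  See '-' (prec 1); top '+' (prec 1) >= it -> pop '+' to output
  Push '-' onto operator stack -> op-stack: [-]
  Operand 15 -> output
  End of input: pop '-' to output
Postfix result: 4 12 + 15 -

4 12 + 15 -


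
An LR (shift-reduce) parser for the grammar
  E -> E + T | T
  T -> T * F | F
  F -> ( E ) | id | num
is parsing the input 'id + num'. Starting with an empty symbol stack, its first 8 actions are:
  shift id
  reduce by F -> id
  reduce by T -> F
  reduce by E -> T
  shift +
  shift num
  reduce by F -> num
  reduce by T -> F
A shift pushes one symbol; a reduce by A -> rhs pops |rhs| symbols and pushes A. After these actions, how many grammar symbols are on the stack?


Tracking the symbol stack through each action:
  Action 1: shift 'id' : push -> stack = [id] (size 1)
  Action 2: reduce by F -> id : pop 1, push F -> stack = [F] (size 1)
  Action 3: reduce by T -> F : pop 1, push T -> stack = [T] (size 1)
  Action 4: reduce by E -> T : pop 1, push E -> stack = [E] (size 1)
  Action 5: shift '+' : push -> stack = [E, +] (size 2)
  Action 6: shift 'num' : push -> stack = [E, +, num] (size 3)
  Action 7: reduce by F -> num : pop 1, push F -> stack = [E, +, F] (size 3)
  Action 8: reduce by T -> F : pop 1, push T -> stack = [E, +, T] (size 3)
Final stack size: 3

3


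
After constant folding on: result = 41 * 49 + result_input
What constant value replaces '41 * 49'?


Identifying constant sub-expression:
  Original: result = 41 * 49 + result_input
  41 and 49 are both compile-time constants
  Evaluating: 41 * 49 = 2009
  After folding: result = 2009 + result_input

2009


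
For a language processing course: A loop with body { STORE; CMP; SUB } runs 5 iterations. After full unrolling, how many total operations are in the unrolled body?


Loop body operations: STORE, CMP, SUB (3 ops per iteration)
Unrolling 5 iterations:
  Iteration 1: STORE, CMP, SUB (3 ops)
  Iteration 2: STORE, CMP, SUB (3 ops)
  Iteration 3: STORE, CMP, SUB (3 ops)
  Iteration 4: STORE, CMP, SUB (3 ops)
  Iteration 5: STORE, CMP, SUB (3 ops)
Total: 5 iterations * 3 ops/iter = 15 operations

15


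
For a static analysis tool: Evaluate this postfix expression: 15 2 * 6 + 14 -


Processing tokens left to right:
Push 15, Push 2
Pop 15 and 2, compute 15 * 2 = 30, push 30
Push 6
Pop 30 and 6, compute 30 + 6 = 36, push 36
Push 14
Pop 36 and 14, compute 36 - 14 = 22, push 22
Stack result: 22

22


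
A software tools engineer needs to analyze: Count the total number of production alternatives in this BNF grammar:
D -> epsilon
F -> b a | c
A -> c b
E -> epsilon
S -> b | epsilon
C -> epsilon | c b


Counting alternatives per rule:
  D: 1 alternative(s)
  F: 2 alternative(s)
  A: 1 alternative(s)
  E: 1 alternative(s)
  S: 2 alternative(s)
  C: 2 alternative(s)
Sum: 1 + 2 + 1 + 1 + 2 + 2 = 9

9


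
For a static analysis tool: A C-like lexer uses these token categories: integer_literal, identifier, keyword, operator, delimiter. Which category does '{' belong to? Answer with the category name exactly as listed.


Token: '{'
Checking categories:
  identifier: no
  integer_literal: no
  operator: no
  keyword: no
  delimiter: YES
Category: delimiter

delimiter


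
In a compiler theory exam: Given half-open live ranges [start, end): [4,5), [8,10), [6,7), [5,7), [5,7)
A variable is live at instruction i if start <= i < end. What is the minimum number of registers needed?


Live ranges:
  Var0: [4, 5)
  Var1: [8, 10)
  Var2: [6, 7)
  Var3: [5, 7)
  Var4: [5, 7)
Sweep-line events (position, delta, active):
  pos=4 start -> active=1
  pos=5 end -> active=0
  pos=5 start -> active=1
  pos=5 start -> active=2
  pos=6 start -> active=3
  pos=7 end -> active=2
  pos=7 end -> active=1
  pos=7 end -> active=0
  pos=8 start -> active=1
  pos=10 end -> active=0
Maximum simultaneous active: 3
Minimum registers needed: 3

3


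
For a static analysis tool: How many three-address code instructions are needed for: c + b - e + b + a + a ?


Expression: c + b - e + b + a + a
Generating three-address code (respecting * over +/- precedence):
  Instruction 1: t1 = c + b
  Instruction 2: t2 = t1 - e
  Instruction 3: t3 = t2 + b
  Instruction 4: t4 = t3 + a
  Instruction 5: t5 = t4 + a
Total instructions: 5

5


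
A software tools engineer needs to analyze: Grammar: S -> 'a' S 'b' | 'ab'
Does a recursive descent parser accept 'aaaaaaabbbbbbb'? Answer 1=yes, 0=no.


Grammar accepts strings of the form a^n b^n (n >= 1)
Word: 'aaaaaaabbbbbbb'
Counting: 7 a's and 7 b's
Check: 7 == 7? Yes
Derivation (S -> aSb applied 6 time(s), then S -> ab): S => aSb => aaSbb => aaaSbbb => aaaaSbbbb => aaaaaSbbbbb => aaaaaaSbbbbbb => aaaaaaabbbbbbb
Accepted

1


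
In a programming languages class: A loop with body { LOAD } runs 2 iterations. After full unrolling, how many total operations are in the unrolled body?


Loop body operations: LOAD (1 op per iteration)
Unrolling 2 iterations:
  Iteration 1: LOAD (1 ops)
  Iteration 2: LOAD (1 ops)
Total: 2 iterations * 1 ops/iter = 2 operations

2


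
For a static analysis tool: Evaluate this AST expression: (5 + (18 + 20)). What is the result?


Expression: (5 + (18 + 20))
Evaluating step by step:
  18 + 20 = 38
  5 + 38 = 43
Result: 43

43


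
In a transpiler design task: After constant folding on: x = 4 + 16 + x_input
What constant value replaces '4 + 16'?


Identifying constant sub-expression:
  Original: x = 4 + 16 + x_input
  4 and 16 are both compile-time constants
  Evaluating: 4 + 16 = 20
  After folding: x = 20 + x_input

20


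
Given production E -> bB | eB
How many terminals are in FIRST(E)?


Production: E -> bB | eB
Examining each alternative for leading terminals:
  E -> bB : first terminal = 'b'
  E -> eB : first terminal = 'e'
FIRST(E) = {b, e}
Count: 2

2


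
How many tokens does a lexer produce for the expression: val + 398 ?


Scanning 'val + 398'
Token 1: 'val' -> identifier
Token 2: '+' -> operator
Token 3: '398' -> integer_literal
Total tokens: 3

3


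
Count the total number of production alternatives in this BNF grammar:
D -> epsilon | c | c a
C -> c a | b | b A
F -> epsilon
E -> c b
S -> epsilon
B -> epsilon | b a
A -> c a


Counting alternatives per rule:
  D: 3 alternative(s)
  C: 3 alternative(s)
  F: 1 alternative(s)
  E: 1 alternative(s)
  S: 1 alternative(s)
  B: 2 alternative(s)
  A: 1 alternative(s)
Sum: 3 + 3 + 1 + 1 + 1 + 2 + 1 = 12

12


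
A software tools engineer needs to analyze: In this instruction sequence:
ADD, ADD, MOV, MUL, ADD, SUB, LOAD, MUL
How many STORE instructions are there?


Scanning instruction sequence for STORE:
  Position 1: ADD
  Position 2: ADD
  Position 3: MOV
  Position 4: MUL
  Position 5: ADD
  Position 6: SUB
  Position 7: LOAD
  Position 8: MUL
Matches at positions: []
Total STORE count: 0

0


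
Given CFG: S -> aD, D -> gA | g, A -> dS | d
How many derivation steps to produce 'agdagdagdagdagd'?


Grammar: S -> aD, D -> gA | g, A -> dS | d
Deriving 'agdagdagdagdagd':
Step 1: S -> aD => aD
Step 2: D -> gA => agA
Step 3: A -> dS => agdS
Step 4: S -> aD => agdaD
Step 5: D -> gA => agdagA
Step 6: A -> dS => agdagdS
Step 7: S -> aD => agdagdaD
Step 8: D -> gA => agdagdagA
Step 9: A -> dS => agdagdagdS
Step 10: S -> aD => agdagdagdaD
Step 11: D -> gA => agdagdagdagA
Step 12: A -> dS => agdagdagdagdS
Step 13: S -> aD => agdagdagdagdaD
Step 14: D -> gA => agdagdagdagdagA
Step 15: A -> d => agdagdagdagdagd
Total derivation steps: 15

15


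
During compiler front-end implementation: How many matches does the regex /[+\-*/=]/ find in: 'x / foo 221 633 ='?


Pattern: /[+\-*/=]/ (operators)
Input: 'x / foo 221 633 ='
Scanning for matches:
  Match 1: '/'
  Match 2: '='
Total matches: 2

2


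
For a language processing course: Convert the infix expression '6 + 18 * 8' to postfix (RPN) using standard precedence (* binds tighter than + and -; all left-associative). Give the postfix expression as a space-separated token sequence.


Applying the shunting-yard algorithm:
  Operand 6 -> output
  Push '+' onto operator stack -> op-stack: [+]
  Operand 18 -> output
  Push '*' onto operator stack -> op-stack: [+, *]
  Operand 8 -> output
  End of input: pop '*' to output
  End of input: pop '+' to output
Postfix result: 6 18 8 * +

6 18 8 * +


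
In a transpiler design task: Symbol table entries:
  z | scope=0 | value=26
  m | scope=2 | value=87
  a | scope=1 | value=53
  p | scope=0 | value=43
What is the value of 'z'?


Searching symbol table for 'z':
  z | scope=0 | value=26 <- MATCH
  m | scope=2 | value=87
  a | scope=1 | value=53
  p | scope=0 | value=43
Found 'z' at scope 0 with value 26

26


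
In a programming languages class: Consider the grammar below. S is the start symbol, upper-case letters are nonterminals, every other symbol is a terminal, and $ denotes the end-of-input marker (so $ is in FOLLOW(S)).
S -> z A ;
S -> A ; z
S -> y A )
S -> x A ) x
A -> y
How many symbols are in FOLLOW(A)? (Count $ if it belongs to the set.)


S is the start symbol and does not occur in any rule body, so FOLLOW(S) = {$}.
Examining every occurrence of A in a rule body:
  S -> z A ; : A is followed by terminal ';' -> add ';'
  S -> A ; z : A is followed by terminal ';' -> add ';' (already in the set)
  S -> y A ) : A is followed by terminal ')' -> add ')'
  S -> x A ) x : A is followed by terminal ')' -> add ')' (already in the set)
  A -> y : A does not occur in the body -> contributes nothing
FOLLOW(A) = {), ;}
Count: 2

2


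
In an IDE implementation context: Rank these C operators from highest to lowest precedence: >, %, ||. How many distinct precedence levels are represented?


Looking up precedence for each operator:
  > -> precedence 4
  % -> precedence 6
  || -> precedence 1
Sorted highest to lowest: %, >, ||
Distinct precedence values: [6, 4, 1]
Number of distinct levels: 3

3


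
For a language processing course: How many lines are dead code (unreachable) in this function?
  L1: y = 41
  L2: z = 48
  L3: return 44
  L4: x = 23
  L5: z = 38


Analyzing control flow:
  L1: reachable (before return)
  L2: reachable (before return)
  L3: reachable (return statement)
  L4: DEAD (after return at L3)
  L5: DEAD (after return at L3)
Return at L3, total lines = 5
Dead lines: L4 through L5
Count: 2

2


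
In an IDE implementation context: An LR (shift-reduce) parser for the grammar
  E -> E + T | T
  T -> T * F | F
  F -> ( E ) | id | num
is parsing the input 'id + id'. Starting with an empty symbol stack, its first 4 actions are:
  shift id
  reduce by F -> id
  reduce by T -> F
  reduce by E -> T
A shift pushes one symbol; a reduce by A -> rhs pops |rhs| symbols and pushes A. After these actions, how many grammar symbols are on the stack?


Tracking the symbol stack through each action:
  Action 1: shift 'id' : push -> stack = [id] (size 1)
  Action 2: reduce by F -> id : pop 1, push F -> stack = [F] (size 1)
  Action 3: reduce by T -> F : pop 1, push T -> stack = [T] (size 1)
  Action 4: reduce by E -> T : pop 1, push E -> stack = [E] (size 1)
Final stack size: 1

1


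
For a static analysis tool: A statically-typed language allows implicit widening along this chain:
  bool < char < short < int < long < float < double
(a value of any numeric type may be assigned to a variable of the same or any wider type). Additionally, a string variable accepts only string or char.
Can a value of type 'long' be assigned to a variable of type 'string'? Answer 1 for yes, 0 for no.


Target variable type: string
Source value type: long
Rule: string accepts only {string, char}
  source 'long' in {string, char}? No
Result: 0

0


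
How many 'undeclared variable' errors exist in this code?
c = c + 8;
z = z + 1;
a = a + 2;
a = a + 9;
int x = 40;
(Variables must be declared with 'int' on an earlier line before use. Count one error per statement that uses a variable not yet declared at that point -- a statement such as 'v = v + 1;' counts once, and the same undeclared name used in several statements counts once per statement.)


Scanning code line by line:
  Line 1: use 'c' -> ERROR (undeclared)
  Line 2: use 'z' -> ERROR (undeclared)
  Line 3: use 'a' -> ERROR (undeclared)
  Line 4: use 'a' -> ERROR (undeclared)
  Line 5: declare 'x' -> declared = ['x']
Total undeclared variable errors: 4

4


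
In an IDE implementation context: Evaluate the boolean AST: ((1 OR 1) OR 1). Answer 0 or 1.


Step 1: Evaluate inner node
  1 OR 1 = 1
Step 2: Evaluate root node
  1 OR 1 = 1

1


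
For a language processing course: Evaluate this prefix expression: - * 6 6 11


Parsing prefix expression: - * 6 6 11
Step 1: Innermost operation '* 6 6'
  6 * 6 = 36
Step 2: Outer operation '- [36] 11'
  36 - 11 = 25

25


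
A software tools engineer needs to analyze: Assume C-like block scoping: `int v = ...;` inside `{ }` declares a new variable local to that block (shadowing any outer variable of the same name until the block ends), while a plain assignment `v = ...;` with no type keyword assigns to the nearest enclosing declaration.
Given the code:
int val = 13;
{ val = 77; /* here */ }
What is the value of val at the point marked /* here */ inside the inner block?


Analyzing scoping rules:
Outer scope: declares val = 13
Inner block: 'val = 77;' has no type keyword, so it is an assignment to the outer val (no shadowing)
Inside the block, after the assignment -> 77
Result: 77

77


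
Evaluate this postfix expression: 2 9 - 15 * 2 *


Processing tokens left to right:
Push 2, Push 9
Pop 2 and 9, compute 2 - 9 = -7, push -7
Push 15
Pop -7 and 15, compute -7 * 15 = -105, push -105
Push 2
Pop -105 and 2, compute -105 * 2 = -210, push -210
Stack result: -210

-210


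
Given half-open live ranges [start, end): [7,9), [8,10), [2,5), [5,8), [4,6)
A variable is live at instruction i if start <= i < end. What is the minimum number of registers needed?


Live ranges:
  Var0: [7, 9)
  Var1: [8, 10)
  Var2: [2, 5)
  Var3: [5, 8)
  Var4: [4, 6)
Sweep-line events (position, delta, active):
  pos=2 start -> active=1
  pos=4 start -> active=2
  pos=5 end -> active=1
  pos=5 start -> active=2
  pos=6 end -> active=1
  pos=7 start -> active=2
  pos=8 end -> active=1
  pos=8 start -> active=2
  pos=9 end -> active=1
  pos=10 end -> active=0
Maximum simultaneous active: 2
Minimum registers needed: 2

2


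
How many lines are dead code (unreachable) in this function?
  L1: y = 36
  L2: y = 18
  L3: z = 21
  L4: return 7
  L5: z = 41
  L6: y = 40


Analyzing control flow:
  L1: reachable (before return)
  L2: reachable (before return)
  L3: reachable (before return)
  L4: reachable (return statement)
  L5: DEAD (after return at L4)
  L6: DEAD (after return at L4)
Return at L4, total lines = 6
Dead lines: L5 through L6
Count: 2

2


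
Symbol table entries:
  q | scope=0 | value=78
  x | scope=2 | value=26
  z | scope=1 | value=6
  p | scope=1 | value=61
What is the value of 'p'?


Searching symbol table for 'p':
  q | scope=0 | value=78
  x | scope=2 | value=26
  z | scope=1 | value=6
  p | scope=1 | value=61 <- MATCH
Found 'p' at scope 1 with value 61

61


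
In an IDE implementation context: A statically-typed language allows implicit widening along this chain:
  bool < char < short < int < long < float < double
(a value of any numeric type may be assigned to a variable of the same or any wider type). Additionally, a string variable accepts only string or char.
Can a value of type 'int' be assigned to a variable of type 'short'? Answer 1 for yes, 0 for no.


Target variable type: short
Source value type: int
Numeric ranks: int=3, short=2
Widening allowed iff rank(source) <= rank(target): 3 <= 2? No
Result: 0

0


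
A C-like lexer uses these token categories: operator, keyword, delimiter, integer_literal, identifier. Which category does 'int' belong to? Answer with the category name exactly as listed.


Token: 'int'
Checking categories:
  identifier: no
  integer_literal: no
  operator: no
  keyword: YES
  delimiter: no
Category: keyword

keyword


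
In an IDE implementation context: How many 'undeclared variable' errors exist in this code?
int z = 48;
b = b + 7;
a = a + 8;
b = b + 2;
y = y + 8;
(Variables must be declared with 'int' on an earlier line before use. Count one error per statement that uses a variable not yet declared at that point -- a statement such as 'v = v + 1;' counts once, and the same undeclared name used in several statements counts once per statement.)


Scanning code line by line:
  Line 1: declare 'z' -> declared = ['z']
  Line 2: use 'b' -> ERROR (undeclared)
  Line 3: use 'a' -> ERROR (undeclared)
  Line 4: use 'b' -> ERROR (undeclared)
  Line 5: use 'y' -> ERROR (undeclared)
Total undeclared variable errors: 4

4


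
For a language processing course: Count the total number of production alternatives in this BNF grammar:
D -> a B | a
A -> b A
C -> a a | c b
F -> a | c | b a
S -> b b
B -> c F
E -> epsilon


Counting alternatives per rule:
  D: 2 alternative(s)
  A: 1 alternative(s)
  C: 2 alternative(s)
  F: 3 alternative(s)
  S: 1 alternative(s)
  B: 1 alternative(s)
  E: 1 alternative(s)
Sum: 2 + 1 + 2 + 3 + 1 + 1 + 1 = 11

11


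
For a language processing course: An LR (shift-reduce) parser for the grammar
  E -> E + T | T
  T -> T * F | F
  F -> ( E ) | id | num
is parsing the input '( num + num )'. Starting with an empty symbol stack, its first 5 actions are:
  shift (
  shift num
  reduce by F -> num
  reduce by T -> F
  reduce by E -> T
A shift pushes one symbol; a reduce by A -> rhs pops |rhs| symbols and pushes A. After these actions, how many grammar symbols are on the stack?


Tracking the symbol stack through each action:
  Action 1: shift '(' : push -> stack = [(] (size 1)
  Action 2: shift 'num' : push -> stack = [(, num] (size 2)
  Action 3: reduce by F -> num : pop 1, push F -> stack = [(, F] (size 2)
  Action 4: reduce by T -> F : pop 1, push T -> stack = [(, T] (size 2)
  Action 5: reduce by E -> T : pop 1, push E -> stack = [(, E] (size 2)
Final stack size: 2

2


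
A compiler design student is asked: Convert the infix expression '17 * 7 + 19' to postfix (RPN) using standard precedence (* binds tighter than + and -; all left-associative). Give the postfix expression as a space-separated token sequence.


Applying the shunting-yard algorithm:
  Operand 17 -> output
  Push '*' onto operator stack -> op-stack: [*]
  Operand 7 -> output
  See '+' (prec 1); top '*' (prec 2) >= it -> pop '*' to output
  Push '+' onto operator stack -> op-stack: [+]
  Operand 19 -> output
  End of input: pop '+' to output
Postfix result: 17 7 * 19 +

17 7 * 19 +


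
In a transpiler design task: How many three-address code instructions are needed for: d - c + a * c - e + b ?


Expression: d - c + a * c - e + b
Generating three-address code (respecting * over +/- precedence):
  Instruction 1: t1 = a * c
  Instruction 2: t2 = d - c
  Instruction 3: t3 = t2 + t1
  Instruction 4: t4 = t3 - e
  Instruction 5: t5 = t4 + b
Total instructions: 5

5


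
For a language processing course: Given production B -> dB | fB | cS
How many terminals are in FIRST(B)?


Production: B -> dB | fB | cS
Examining each alternative for leading terminals:
  B -> dB : first terminal = 'd'
  B -> fB : first terminal = 'f'
  B -> cS : first terminal = 'c'
FIRST(B) = {c, d, f}
Count: 3

3


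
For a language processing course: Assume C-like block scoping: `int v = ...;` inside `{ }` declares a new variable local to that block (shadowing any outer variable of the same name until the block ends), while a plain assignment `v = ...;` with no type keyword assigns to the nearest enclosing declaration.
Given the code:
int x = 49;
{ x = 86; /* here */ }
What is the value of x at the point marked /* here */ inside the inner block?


Analyzing scoping rules:
Outer scope: declares x = 49
Inner block: 'x = 86;' has no type keyword, so it is an assignment to the outer x (no shadowing)
Inside the block, after the assignment -> 86
Result: 86

86


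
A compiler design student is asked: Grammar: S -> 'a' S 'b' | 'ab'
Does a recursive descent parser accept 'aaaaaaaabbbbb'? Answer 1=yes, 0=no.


Grammar accepts strings of the form a^n b^n (n >= 1)
Word: 'aaaaaaaabbbbb'
Counting: 8 a's and 5 b's
Check: 8 == 5? No
Mismatch: a-count != b-count
Rejected

0


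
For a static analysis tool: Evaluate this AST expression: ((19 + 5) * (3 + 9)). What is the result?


Expression: ((19 + 5) * (3 + 9))
Evaluating step by step:
  19 + 5 = 24
  3 + 9 = 12
  24 * 12 = 288
Result: 288

288


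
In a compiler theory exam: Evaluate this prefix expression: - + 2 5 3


Parsing prefix expression: - + 2 5 3
Step 1: Innermost operation '+ 2 5'
  2 + 5 = 7
Step 2: Outer operation '- [7] 3'
  7 - 3 = 4

4


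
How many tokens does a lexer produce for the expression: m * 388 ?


Scanning 'm * 388'
Token 1: 'm' -> identifier
Token 2: '*' -> operator
Token 3: '388' -> integer_literal
Total tokens: 3

3


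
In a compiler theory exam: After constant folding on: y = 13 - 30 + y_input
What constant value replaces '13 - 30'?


Identifying constant sub-expression:
  Original: y = 13 - 30 + y_input
  13 and 30 are both compile-time constants
  Evaluating: 13 - 30 = -17
  After folding: y = -17 + y_input

-17


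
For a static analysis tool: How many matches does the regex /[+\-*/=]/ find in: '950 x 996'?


Pattern: /[+\-*/=]/ (operators)
Input: '950 x 996'
Scanning for matches:
Total matches: 0

0


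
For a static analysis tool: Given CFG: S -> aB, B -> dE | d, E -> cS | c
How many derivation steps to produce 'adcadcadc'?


Grammar: S -> aB, B -> dE | d, E -> cS | c
Deriving 'adcadcadc':
Step 1: S -> aB => aB
Step 2: B -> dE => adE
Step 3: E -> cS => adcS
Step 4: S -> aB => adcaB
Step 5: B -> dE => adcadE
Step 6: E -> cS => adcadcS
Step 7: S -> aB => adcadcaB
Step 8: B -> dE => adcadcadE
Step 9: E -> c => adcadcadc
Total derivation steps: 9

9


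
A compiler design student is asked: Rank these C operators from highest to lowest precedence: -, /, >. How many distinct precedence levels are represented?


Looking up precedence for each operator:
  - -> precedence 5
  / -> precedence 6
  > -> precedence 4
Sorted highest to lowest: /, -, >
Distinct precedence values: [6, 5, 4]
Number of distinct levels: 3

3


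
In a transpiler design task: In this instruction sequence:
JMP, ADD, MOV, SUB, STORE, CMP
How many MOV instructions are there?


Scanning instruction sequence for MOV:
  Position 1: JMP
  Position 2: ADD
  Position 3: MOV <- MATCH
  Position 4: SUB
  Position 5: STORE
  Position 6: CMP
Matches at positions: [3]
Total MOV count: 1

1


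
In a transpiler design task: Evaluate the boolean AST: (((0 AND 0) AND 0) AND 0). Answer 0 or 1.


Step 1: Evaluate inner node
  0 AND 0 = 0
Step 2: Evaluate next node
  0 AND 0 = 0
Step 3: Evaluate root node
  0 AND 0 = 0

0


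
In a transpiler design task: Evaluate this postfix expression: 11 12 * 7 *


Processing tokens left to right:
Push 11, Push 12
Pop 11 and 12, compute 11 * 12 = 132, push 132
Push 7
Pop 132 and 7, compute 132 * 7 = 924, push 924
Stack result: 924

924


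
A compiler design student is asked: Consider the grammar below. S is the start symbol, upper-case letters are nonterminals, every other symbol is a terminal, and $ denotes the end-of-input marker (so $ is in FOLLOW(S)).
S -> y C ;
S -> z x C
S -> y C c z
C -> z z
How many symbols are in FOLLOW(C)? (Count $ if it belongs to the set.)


S is the start symbol and does not occur in any rule body, so FOLLOW(S) = {$}.
Examining every occurrence of C in a rule body:
  S -> y C ; : C is followed by terminal ';' -> add ';'
  S -> z x C : C is at the right end -> add FOLLOW(S) = {$}
  S -> y C c z : C is followed by terminal 'c' -> add 'c'
  C -> z z : C does not occur in the body -> contributes nothing
FOLLOW(C) = {;, c, $}
Count: 3

3


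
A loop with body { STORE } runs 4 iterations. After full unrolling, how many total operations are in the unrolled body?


Loop body operations: STORE (1 op per iteration)
Unrolling 4 iterations:
  Iteration 1: STORE (1 ops)
  Iteration 2: STORE (1 ops)
  Iteration 3: STORE (1 ops)
  Iteration 4: STORE (1 ops)
Total: 4 iterations * 1 ops/iter = 4 operations

4


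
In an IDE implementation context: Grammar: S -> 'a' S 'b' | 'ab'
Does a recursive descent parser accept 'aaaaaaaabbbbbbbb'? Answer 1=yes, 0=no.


Grammar accepts strings of the form a^n b^n (n >= 1)
Word: 'aaaaaaaabbbbbbbb'
Counting: 8 a's and 8 b's
Check: 8 == 8? Yes
Derivation (S -> aSb applied 7 time(s), then S -> ab): S => aSb => aaSbb => aaaSbbb => aaaaSbbbb => aaaaaSbbbbb => aaaaaaSbbbbbb => aaaaaaaSbbbbbbb => aaaaaaaabbbbbbbb
Accepted

1
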